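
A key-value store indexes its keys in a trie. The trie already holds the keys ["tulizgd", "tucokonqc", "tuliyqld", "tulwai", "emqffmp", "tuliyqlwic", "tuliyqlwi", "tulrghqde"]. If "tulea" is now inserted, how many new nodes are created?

"tul" is already a path in the trie; the remaining "ea" must be added.
New nodes needed: |"tulea"| − 3 = 5 − 3 = 2.

2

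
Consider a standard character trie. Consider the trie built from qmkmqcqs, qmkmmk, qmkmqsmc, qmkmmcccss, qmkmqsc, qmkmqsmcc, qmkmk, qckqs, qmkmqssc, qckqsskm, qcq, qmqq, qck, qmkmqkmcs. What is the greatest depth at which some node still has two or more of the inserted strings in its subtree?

Equivalently: take the maximum, over all pairs, of their longest common prefix length.
e.g. "qmkmqsmc" and "qmkmqsmcc" share the prefix "qmkmqsmc" of length 8; no pair shares a longer one.
Longest shared-prefix length: 8

8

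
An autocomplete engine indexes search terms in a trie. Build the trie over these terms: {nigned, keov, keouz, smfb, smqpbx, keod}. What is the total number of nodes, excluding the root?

21

For each word, the new-node count is its length minus the longest prefix already in the trie:
  "nigned" → 6 new (n, i, g, n, e, d)
  "keov" → 4 new (k, e, o, v)
  "keouz" → prefix "keo" already present; 2 new (u, z)
  "smfb" → 4 new (s, m, f, b)
  "smqpbx" → prefix "sm" already present; 4 new (q, p, b, x)
  "keod" → prefix "keo" already present; 1 new (d)
Total nodes = 6 + 4 + 2 + 4 + 4 + 1 = 21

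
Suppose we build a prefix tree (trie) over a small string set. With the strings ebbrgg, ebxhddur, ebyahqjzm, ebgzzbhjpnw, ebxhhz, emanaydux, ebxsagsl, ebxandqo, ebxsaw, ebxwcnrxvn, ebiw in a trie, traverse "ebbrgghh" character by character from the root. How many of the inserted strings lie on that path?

1

Check each prefix of "ebbrgghh" against the stored set — each match is an end-marker on the path.
Prefixes of the query that are stored words: "ebbrgg"
Count: 1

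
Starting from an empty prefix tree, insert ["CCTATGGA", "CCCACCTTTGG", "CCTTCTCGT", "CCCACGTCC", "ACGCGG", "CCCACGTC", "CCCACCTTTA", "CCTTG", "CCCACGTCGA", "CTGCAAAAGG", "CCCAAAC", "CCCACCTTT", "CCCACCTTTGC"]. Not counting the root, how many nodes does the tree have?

Trace insertions, counting only characters that open a new branch:
  "CCTATGGA" → 8 new (C, C, T, A, T, G, G, A)
  "CCCACCTTTGG" → prefix "CC" already present; 9 new (C, A, C, C, T, T, T, G, G)
  "CCTTCTCGT" → prefix "CCT" already present; 6 new (T, C, T, C, G, T)
  "CCCACGTCC" → prefix "CCCAC" already present; 4 new (G, T, C, C)
  "ACGCGG" → 6 new (A, C, G, C, G, G)
  "CCCACGTC" → prefix "CCCACGTC" already present; 0 new (none)
  "CCCACCTTTA" → prefix "CCCACCTTT" already present; 1 new (A)
  "CCTTG" → prefix "CCTT" already present; 1 new (G)
  "CCCACGTCGA" → prefix "CCCACGTC" already present; 2 new (G, A)
  "CTGCAAAAGG" → prefix "C" already present; 9 new (T, G, C, A, A, A, A, G, G)
  "CCCAAAC" → prefix "CCCA" already present; 3 new (A, A, C)
  "CCCACCTTT" → prefix "CCCACCTTT" already present; 0 new (none)
  "CCCACCTTTGC" → prefix "CCCACCTTTG" already present; 1 new (C)
Total nodes = 8 + 9 + 6 + 4 + 6 + 0 + 1 + 1 + 2 + 9 + 3 + 0 + 1 = 50

50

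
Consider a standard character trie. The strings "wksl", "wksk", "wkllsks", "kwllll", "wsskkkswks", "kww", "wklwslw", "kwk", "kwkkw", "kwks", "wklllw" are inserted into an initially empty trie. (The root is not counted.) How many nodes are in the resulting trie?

36

Trie structure (* marks end of a word):
(root)
├─ k
│  └─ w
│     ├─ k *
│     │  ├─ k
│     │  │  └─ w *
│     │  └─ s *
│     ├─ l
│     │  └─ l
│     │     └─ l
│     │        └─ l *
│     └─ w *
└─ w
   ├─ k
   │  ├─ l
   │  │  ├─ l
   │  │  │  ├─ l
   │  │  │  │  └─ w *
   │  │  │  └─ s
   │  │  │     └─ k
   │  │  │        └─ s *
   │  │  └─ w
   │  │     └─ s
   │  │        └─ l
   │  │           └─ w *
   │  └─ s
   │     ├─ k *
   │     └─ l *
   └─ s
      └─ s
         └─ k
            └─ k
               └─ k
                  └─ s
                     └─ w
                        └─ k
                           └─ s *
Counting every labelled node above: 36.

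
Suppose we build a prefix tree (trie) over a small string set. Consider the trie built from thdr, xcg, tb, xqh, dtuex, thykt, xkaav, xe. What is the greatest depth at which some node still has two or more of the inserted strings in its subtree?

2

Equivalently: take the maximum, over all pairs, of their longest common prefix length.
e.g. "thdr" and "thykt" share the prefix "th" of length 2; no pair shares a longer one.
Longest shared-prefix length: 2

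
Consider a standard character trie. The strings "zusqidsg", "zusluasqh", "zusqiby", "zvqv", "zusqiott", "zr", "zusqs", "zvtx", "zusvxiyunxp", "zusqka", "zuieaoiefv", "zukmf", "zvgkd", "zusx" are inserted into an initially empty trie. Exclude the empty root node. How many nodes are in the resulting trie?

Insert word by word; a character creates a node only if that edge doesn't already exist:
  "zusqidsg" → 8 new (z, u, s, q, i, d, s, g)
  "zusluasqh" → prefix "zus" already present; 6 new (l, u, a, s, q, h)
  "zusqiby" → prefix "zusqi" already present; 2 new (b, y)
  "zvqv" → prefix "z" already present; 3 new (v, q, v)
  "zusqiott" → prefix "zusqi" already present; 3 new (o, t, t)
  "zr" → prefix "z" already present; 1 new (r)
  "zusqs" → prefix "zusq" already present; 1 new (s)
  "zvtx" → prefix "zv" already present; 2 new (t, x)
  "zusvxiyunxp" → prefix "zus" already present; 8 new (v, x, i, y, u, n, x, p)
  "zusqka" → prefix "zusq" already present; 2 new (k, a)
  "zuieaoiefv" → prefix "zu" already present; 8 new (i, e, a, o, i, e, f, v)
  "zukmf" → prefix "zu" already present; 3 new (k, m, f)
  "zvgkd" → prefix "zv" already present; 3 new (g, k, d)
  "zusx" → prefix "zus" already present; 1 new (x)
Total nodes = 8 + 6 + 2 + 3 + 3 + 1 + 1 + 2 + 8 + 2 + 8 + 3 + 3 + 1 = 51

51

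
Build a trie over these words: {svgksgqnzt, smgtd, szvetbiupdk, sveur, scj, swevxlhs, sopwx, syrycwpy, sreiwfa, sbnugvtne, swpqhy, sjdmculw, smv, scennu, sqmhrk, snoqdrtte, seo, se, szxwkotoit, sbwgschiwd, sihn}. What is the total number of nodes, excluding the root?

Insert word by word; a character creates a node only if that edge doesn't already exist:
  "svgksgqnzt" → 10 new (s, v, g, k, s, g, q, n, z, t)
  "smgtd" → prefix "s" already present; 4 new (m, g, t, d)
  "szvetbiupdk" → prefix "s" already present; 10 new (z, v, e, t, b, i, u, p, d, k)
  "sveur" → prefix "sv" already present; 3 new (e, u, r)
  "scj" → prefix "s" already present; 2 new (c, j)
  "swevxlhs" → prefix "s" already present; 7 new (w, e, v, x, l, h, s)
  "sopwx" → prefix "s" already present; 4 new (o, p, w, x)
  "syrycwpy" → prefix "s" already present; 7 new (y, r, y, c, w, p, y)
  "sreiwfa" → prefix "s" already present; 6 new (r, e, i, w, f, a)
  "sbnugvtne" → prefix "s" already present; 8 new (b, n, u, g, v, t, n, e)
  "swpqhy" → prefix "sw" already present; 4 new (p, q, h, y)
  "sjdmculw" → prefix "s" already present; 7 new (j, d, m, c, u, l, w)
  "smv" → prefix "sm" already present; 1 new (v)
  "scennu" → prefix "sc" already present; 4 new (e, n, n, u)
  "sqmhrk" → prefix "s" already present; 5 new (q, m, h, r, k)
  "snoqdrtte" → prefix "s" already present; 8 new (n, o, q, d, r, t, t, e)
  "seo" → prefix "s" already present; 2 new (e, o)
  "se" → prefix "se" already present; 0 new (none)
  "szxwkotoit" → prefix "sz" already present; 8 new (x, w, k, o, t, o, i, t)
  "sbwgschiwd" → prefix "sb" already present; 8 new (w, g, s, c, h, i, w, d)
  "sihn" → prefix "s" already present; 3 new (i, h, n)
Total nodes = 10 + 4 + 10 + 3 + 2 + 7 + 4 + 7 + 6 + 8 + 4 + 7 + 1 + 4 + 5 + 8 + 2 + 0 + 8 + 8 + 3 = 111

111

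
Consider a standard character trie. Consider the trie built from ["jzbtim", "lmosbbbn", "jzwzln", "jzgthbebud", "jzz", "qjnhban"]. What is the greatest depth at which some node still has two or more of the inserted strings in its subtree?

Look for the deepest trie node that still has at least two words in its subtree.
"jzbtim" and "jzgthbebud" agree on "jz" (2 characters) before diverging; nothing deeper is shared.
Longest shared-prefix length: 2

2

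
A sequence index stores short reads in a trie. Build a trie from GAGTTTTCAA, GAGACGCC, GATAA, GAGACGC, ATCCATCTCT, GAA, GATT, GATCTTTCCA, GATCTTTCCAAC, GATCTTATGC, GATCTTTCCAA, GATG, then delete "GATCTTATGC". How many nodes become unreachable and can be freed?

4

After clearing the end-marker at "GATCTTATGC", prune upward until reaching a node still needed by another word.
The suffix "ATGC" (4 nodes) is used only by "GATCTTATGC"; the node for "GATCTT" still has the child "T", so pruning stops there.
Nodes removed: 4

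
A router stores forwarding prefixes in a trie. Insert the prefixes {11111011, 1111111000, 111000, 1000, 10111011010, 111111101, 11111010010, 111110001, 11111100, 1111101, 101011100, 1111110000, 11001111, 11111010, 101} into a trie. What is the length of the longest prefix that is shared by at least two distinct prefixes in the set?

The deepest shared node is where two words last agree before diverging.
"11111010" and "11111010010" agree on "11111010" (8 characters) before diverging; nothing deeper is shared.
Longest shared-prefix length: 8

8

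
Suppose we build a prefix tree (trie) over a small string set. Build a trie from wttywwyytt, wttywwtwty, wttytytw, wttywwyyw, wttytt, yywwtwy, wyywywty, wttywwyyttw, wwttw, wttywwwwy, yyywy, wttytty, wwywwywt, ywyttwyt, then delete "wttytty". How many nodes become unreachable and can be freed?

1

A node on "wttytty"'s path can go only if nothing else ends at it or branches off below it.
The suffix "y" (1 node) is used only by "wttytty"; "wttytt" is itself a stored word, so pruning stops there.
Nodes removed: 1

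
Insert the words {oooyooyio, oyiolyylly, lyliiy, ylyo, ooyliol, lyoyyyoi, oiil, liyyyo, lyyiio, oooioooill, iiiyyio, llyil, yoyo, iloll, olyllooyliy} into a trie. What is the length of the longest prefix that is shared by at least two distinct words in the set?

Equivalently: take the maximum, over all pairs, of their longest common prefix length.
"oooioooill" and "oooyooyio" agree on "ooo" (3 characters) before diverging; nothing deeper is shared.
Longest shared-prefix length: 3

3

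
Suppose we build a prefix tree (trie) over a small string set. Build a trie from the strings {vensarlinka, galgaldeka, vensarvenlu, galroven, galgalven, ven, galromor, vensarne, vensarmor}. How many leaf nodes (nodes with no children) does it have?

8

Leaves are exactly the stored words that no other stored word extends.
Those words: "galgaldeka", "galgalven", "galromor", "galroven", "vensarlinka", "vensarmor", "vensarne", "vensarvenlu"
Leaf count: 8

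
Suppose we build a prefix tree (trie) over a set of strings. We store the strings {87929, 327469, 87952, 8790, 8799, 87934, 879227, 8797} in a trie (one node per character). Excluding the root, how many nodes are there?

For each word, the new-node count is its length minus the longest prefix already in the trie:
  "87929" → 5 new (8, 7, 9, 2, 9)
  "327469" → 6 new (3, 2, 7, 4, 6, 9)
  "87952" → prefix "879" already present; 2 new (5, 2)
  "8790" → prefix "879" already present; 1 new (0)
  "8799" → prefix "879" already present; 1 new (9)
  "87934" → prefix "879" already present; 2 new (3, 4)
  "879227" → prefix "8792" already present; 2 new (2, 7)
  "8797" → prefix "879" already present; 1 new (7)
Total nodes = 5 + 6 + 2 + 1 + 1 + 2 + 2 + 1 = 20

20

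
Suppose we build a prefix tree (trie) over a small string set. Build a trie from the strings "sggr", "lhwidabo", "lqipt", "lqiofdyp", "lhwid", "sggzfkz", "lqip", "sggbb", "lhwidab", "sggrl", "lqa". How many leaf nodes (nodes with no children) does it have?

A leaf is a node with no children — equivalently, the end of a word that is not a proper prefix of any other stored word.
Those words: "lhwidabo", "lqa", "lqiofdyp", "lqipt", "sggbb", "sggrl", "sggzfkz"
Leaf count: 7

7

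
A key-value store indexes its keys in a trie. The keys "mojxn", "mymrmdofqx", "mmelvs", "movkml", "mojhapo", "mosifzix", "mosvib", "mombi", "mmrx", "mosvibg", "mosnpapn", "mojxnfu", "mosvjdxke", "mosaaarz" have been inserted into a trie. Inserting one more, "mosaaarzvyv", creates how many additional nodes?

The longest prefix of "mosaaarzvyv" already in the trie is "mosaaarz" (length 8).
Each of the 3 remaining characters creates one node.

3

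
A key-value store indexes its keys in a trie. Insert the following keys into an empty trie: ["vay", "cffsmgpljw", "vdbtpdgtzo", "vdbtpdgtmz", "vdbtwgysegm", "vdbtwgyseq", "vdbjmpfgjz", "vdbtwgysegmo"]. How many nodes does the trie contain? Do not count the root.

Count nodes per top-level branch (shared prefixes stored once):
  'c'-branch (cffsmgpljw): 10 nodes
  'v'-branch (vay, vdbjmpfgjz, vdbtpdgtmz, vdbtpdgtzo, vdbtwgysegm, vdbtwgysegmo, vdbtwgyseq): 30 nodes
Sum: 40

40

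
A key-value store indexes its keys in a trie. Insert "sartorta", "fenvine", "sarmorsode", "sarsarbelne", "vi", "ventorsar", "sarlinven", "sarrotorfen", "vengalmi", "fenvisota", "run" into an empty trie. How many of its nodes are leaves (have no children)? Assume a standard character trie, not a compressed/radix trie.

Leaves are exactly the stored words that no other stored word extends.
Those words: "fenvine", "fenvisota", "run", "sarlinven", "sarmorsode", "sarrotorfen", "sarsarbelne", "sartorta", "vengalmi", "ventorsar", "vi"
Leaf count: 11

11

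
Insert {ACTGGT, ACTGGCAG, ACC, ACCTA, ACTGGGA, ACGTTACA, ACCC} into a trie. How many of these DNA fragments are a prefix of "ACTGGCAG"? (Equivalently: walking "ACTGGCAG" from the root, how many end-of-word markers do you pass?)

Walk "ACTGGCAG" from the root; an end-of-word marker is hit whenever a stored word is a prefix of "ACTGGCAG".
Prefixes of the query that are stored words: "ACTGGCAG"
Count: 1

1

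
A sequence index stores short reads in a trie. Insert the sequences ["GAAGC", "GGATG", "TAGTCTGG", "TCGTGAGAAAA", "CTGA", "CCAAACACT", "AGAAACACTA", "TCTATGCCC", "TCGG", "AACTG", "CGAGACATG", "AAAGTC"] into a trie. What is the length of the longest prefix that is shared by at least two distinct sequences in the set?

Look for the deepest trie node that still has at least two words in its subtree.
e.g. "TCGG" and "TCGTGAGAAAA" share the prefix "TCG" of length 3; no pair shares a longer one.
Longest shared-prefix length: 3

3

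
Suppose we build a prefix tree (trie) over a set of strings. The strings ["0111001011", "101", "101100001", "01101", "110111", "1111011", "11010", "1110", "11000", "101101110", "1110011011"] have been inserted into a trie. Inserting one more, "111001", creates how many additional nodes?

"111001" is already a full path in the trie; only an end-marker is added.
No new nodes are needed: 0.

0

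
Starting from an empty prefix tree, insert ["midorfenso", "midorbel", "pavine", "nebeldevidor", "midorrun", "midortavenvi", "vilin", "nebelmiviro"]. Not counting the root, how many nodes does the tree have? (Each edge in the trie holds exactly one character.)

52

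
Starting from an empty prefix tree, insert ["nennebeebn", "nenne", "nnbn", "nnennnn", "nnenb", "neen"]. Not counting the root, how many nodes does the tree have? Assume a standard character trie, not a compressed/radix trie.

21

Insert word by word; a character creates a node only if that edge doesn't already exist:
  "nennebeebn" → 10 new (n, e, n, n, e, b, e, e, b, n)
  "nenne" → prefix "nenne" already present; 0 new (none)
  "nnbn" → prefix "n" already present; 3 new (n, b, n)
  "nnennnn" → prefix "nn" already present; 5 new (e, n, n, n, n)
  "nnenb" → prefix "nnen" already present; 1 new (b)
  "neen" → prefix "ne" already present; 2 new (e, n)
Total nodes = 10 + 0 + 3 + 5 + 1 + 2 = 21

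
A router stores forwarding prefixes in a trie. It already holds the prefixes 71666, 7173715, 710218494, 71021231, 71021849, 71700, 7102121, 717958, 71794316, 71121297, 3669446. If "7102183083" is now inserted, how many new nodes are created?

Walking "7102183083" from the root, the first 6 characters ("710218") follow existing edges; "3" is the first miss.
New nodes needed: |"7102183083"| − 6 = 10 − 6 = 4.

4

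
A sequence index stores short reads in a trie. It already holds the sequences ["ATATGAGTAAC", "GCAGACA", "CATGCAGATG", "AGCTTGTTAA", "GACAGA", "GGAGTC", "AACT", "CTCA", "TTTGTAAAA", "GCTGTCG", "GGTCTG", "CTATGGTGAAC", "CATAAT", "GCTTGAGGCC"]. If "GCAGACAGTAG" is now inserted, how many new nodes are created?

"GCAGACA" is already a path in the trie; the remaining "GTAG" must be added.
New nodes needed: |"GCAGACAGTAG"| − 7 = 11 − 7 = 4.

4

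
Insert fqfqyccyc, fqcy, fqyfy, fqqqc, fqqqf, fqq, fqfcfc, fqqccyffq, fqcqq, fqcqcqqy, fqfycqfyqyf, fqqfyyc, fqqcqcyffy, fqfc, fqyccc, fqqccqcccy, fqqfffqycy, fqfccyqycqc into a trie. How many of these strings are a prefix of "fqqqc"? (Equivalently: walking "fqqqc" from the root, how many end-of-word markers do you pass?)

2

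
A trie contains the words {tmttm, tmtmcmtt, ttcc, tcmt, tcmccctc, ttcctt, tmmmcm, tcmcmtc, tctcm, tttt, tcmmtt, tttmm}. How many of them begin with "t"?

12

Walk to "t"; the words in its subtree are exactly those with that prefix.
Matches: "tcmccctc", "tcmcmtc", "tcmmtt", "tcmt", "tctcm", "tmmmcm", "tmtmcmtt", "tmttm", "ttcc", "ttcctt", "tttmm", "tttt"
Count: 12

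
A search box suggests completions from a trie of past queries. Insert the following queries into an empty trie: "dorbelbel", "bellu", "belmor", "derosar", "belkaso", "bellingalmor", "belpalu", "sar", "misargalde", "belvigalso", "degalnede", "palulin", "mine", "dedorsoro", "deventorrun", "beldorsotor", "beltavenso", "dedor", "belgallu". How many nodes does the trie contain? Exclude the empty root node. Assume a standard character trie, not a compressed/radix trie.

111

Trace insertions, counting only characters that open a new branch:
  "dorbelbel" → 9 new (d, o, r, b, e, l, b, e, l)
  "bellu" → 5 new (b, e, l, l, u)
  "belmor" → prefix "bel" already present; 3 new (m, o, r)
  "derosar" → prefix "d" already present; 6 new (e, r, o, s, a, r)
  "belkaso" → prefix "bel" already present; 4 new (k, a, s, o)
  "bellingalmor" → prefix "bell" already present; 8 new (i, n, g, a, l, m, o, r)
  "belpalu" → prefix "bel" already present; 4 new (p, a, l, u)
  "sar" → 3 new (s, a, r)
  "misargalde" → 10 new (m, i, s, a, r, g, a, l, d, e)
  "belvigalso" → prefix "bel" already present; 7 new (v, i, g, a, l, s, o)
  "degalnede" → prefix "de" already present; 7 new (g, a, l, n, e, d, e)
  "palulin" → 7 new (p, a, l, u, l, i, n)
  "mine" → prefix "mi" already present; 2 new (n, e)
  "dedorsoro" → prefix "de" already present; 7 new (d, o, r, s, o, r, o)
  "deventorrun" → prefix "de" already present; 9 new (v, e, n, t, o, r, r, u, n)
  "beldorsotor" → prefix "bel" already present; 8 new (d, o, r, s, o, t, o, r)
  "beltavenso" → prefix "bel" already present; 7 new (t, a, v, e, n, s, o)
  "dedor" → prefix "dedor" already present; 0 new (none)
  "belgallu" → prefix "bel" already present; 5 new (g, a, l, l, u)
Total nodes = 9 + 5 + 3 + 6 + 4 + 8 + 4 + 3 + 10 + 7 + 7 + 7 + 2 + 7 + 9 + 8 + 7 + 0 + 5 = 111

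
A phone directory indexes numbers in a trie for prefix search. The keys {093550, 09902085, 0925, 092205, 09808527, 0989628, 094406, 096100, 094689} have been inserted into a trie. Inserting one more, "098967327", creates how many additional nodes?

Walking "098967327" from the root, the first 5 characters ("09896") follow existing edges; "7" is the first miss.
New nodes needed: |"098967327"| − 5 = 9 − 5 = 4.

4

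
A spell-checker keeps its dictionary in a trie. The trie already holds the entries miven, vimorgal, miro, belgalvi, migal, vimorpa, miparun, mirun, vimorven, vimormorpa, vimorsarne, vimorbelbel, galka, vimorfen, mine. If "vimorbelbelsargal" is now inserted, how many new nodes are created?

The longest prefix of "vimorbelbelsargal" already in the trie is "vimorbelbel" (length 11).
Each of the 6 remaining characters creates one node.

6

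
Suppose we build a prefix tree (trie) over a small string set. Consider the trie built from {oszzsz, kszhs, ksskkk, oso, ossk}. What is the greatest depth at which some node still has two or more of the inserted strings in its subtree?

Look for the deepest trie node that still has at least two words in its subtree.
e.g. "ksskkk" and "kszhs" share the prefix "ks" of length 2; no pair shares a longer one.
Longest shared-prefix length: 2

2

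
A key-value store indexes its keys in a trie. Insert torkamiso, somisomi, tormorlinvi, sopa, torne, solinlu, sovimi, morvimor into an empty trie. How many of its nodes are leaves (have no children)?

Leaves are exactly the stored words that no other stored word extends.
Those words: "morvimor", "solinlu", "somisomi", "sopa", "sovimi", "torkamiso", "tormorlinvi", "torne"
Leaf count: 8

8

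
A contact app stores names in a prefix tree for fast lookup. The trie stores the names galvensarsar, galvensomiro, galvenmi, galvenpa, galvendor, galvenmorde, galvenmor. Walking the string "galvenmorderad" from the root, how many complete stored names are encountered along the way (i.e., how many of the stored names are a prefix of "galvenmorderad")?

Check each prefix of "galvenmorderad" against the stored set — each match is an end-marker on the path.
Prefixes of the query that are stored words: "galvenmor", "galvenmorde"
Count: 2

2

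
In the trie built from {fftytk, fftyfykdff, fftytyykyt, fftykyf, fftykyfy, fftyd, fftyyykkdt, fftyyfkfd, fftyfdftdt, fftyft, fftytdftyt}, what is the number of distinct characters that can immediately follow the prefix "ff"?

1

Walk "ff" from the root, arriving at one node.
Distinct next characters after "ff": t.
That node has 1 child edge.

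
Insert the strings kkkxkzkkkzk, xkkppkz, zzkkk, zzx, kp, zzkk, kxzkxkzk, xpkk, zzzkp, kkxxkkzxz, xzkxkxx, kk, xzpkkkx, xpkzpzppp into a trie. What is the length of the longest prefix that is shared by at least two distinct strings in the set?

4

The deepest shared node is where two words last agree before diverging.
"zzkk" and "zzkkk" agree on "zzkk" (4 characters) before diverging; nothing deeper is shared.
Longest shared-prefix length: 4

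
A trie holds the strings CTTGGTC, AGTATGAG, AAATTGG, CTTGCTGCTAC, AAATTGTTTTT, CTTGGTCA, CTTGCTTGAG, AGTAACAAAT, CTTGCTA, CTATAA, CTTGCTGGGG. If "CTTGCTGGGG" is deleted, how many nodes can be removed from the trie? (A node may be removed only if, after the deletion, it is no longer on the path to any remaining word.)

A node on "CTTGCTGGGG"'s path can go only if nothing else ends at it or branches off below it.
The suffix "GGG" (3 nodes) is used only by "CTTGCTGGGG"; the node for "CTTGCTG" still has the child "C", so pruning stops there.
Nodes removed: 3

3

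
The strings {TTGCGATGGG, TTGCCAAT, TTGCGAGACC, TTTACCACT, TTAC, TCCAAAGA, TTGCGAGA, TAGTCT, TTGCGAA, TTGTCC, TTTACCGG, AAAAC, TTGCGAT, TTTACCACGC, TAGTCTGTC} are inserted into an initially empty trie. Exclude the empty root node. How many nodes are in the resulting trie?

55

Count nodes per top-level branch (shared prefixes stored once):
  'A'-branch (AAAAC): 5 nodes
  'T'-branch (TAGTCT, TAGTCTGTC, TCCAAAGA, TTAC, TTGCCAAT, TTGCGAA, TTGCGAGA, TTGCGAGACC, TTGCGAT, TTGCGATGGG, TTGTCC, TTTACCACGC, TTTACCACT, TTTACCGG): 50 nodes
Sum: 55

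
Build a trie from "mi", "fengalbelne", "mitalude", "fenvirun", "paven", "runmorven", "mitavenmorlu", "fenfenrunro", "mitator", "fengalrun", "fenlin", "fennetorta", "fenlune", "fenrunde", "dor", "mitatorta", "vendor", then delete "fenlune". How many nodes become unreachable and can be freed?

3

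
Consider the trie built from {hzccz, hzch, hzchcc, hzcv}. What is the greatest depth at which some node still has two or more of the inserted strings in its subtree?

4

Look for the deepest trie node that still has at least two words in its subtree.
"hzch" and "hzchcc" agree on "hzch" (4 characters) before diverging; nothing deeper is shared.
Longest shared-prefix length: 4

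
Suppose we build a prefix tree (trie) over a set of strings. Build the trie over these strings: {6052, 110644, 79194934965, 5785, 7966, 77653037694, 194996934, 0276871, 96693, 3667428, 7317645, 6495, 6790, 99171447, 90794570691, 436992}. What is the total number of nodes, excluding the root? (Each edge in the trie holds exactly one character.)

99

For each word, the new-node count is its length minus the longest prefix already in the trie:
  "6052" → 4 new (6, 0, 5, 2)
  "110644" → 6 new (1, 1, 0, 6, 4, 4)
  "79194934965" → 11 new (7, 9, 1, 9, 4, 9, 3, 4, 9, 6, 5)
  "5785" → 4 new (5, 7, 8, 5)
  "7966" → prefix "79" already present; 2 new (6, 6)
  "77653037694" → prefix "7" already present; 10 new (7, 6, 5, 3, 0, 3, 7, 6, 9, 4)
  "194996934" → prefix "1" already present; 8 new (9, 4, 9, 9, 6, 9, 3, 4)
  "0276871" → 7 new (0, 2, 7, 6, 8, 7, 1)
  "96693" → 5 new (9, 6, 6, 9, 3)
  "3667428" → 7 new (3, 6, 6, 7, 4, 2, 8)
  "7317645" → prefix "7" already present; 6 new (3, 1, 7, 6, 4, 5)
  "6495" → prefix "6" already present; 3 new (4, 9, 5)
  "6790" → prefix "6" already present; 3 new (7, 9, 0)
  "99171447" → prefix "9" already present; 7 new (9, 1, 7, 1, 4, 4, 7)
  "90794570691" → prefix "9" already present; 10 new (0, 7, 9, 4, 5, 7, 0, 6, 9, 1)
  "436992" → 6 new (4, 3, 6, 9, 9, 2)
Total nodes = 4 + 6 + 11 + 4 + 2 + 10 + 8 + 7 + 5 + 7 + 6 + 3 + 3 + 7 + 10 + 6 = 99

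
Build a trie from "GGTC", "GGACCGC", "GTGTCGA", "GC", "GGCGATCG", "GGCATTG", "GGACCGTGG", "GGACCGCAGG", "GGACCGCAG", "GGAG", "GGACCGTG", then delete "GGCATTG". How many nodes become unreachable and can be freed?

4

Walk "GGCATTG" from the leaf back toward the root, removing each node that no remaining word uses.
The suffix "ATTG" (4 nodes) is used only by "GGCATTG"; the node for "GGC" still has the child "G", so pruning stops there.
Nodes removed: 4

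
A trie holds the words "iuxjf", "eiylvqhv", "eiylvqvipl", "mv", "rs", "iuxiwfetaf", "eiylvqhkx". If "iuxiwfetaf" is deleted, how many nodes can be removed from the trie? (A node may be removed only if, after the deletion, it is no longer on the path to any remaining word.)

A node on "iuxiwfetaf"'s path can go only if nothing else ends at it or branches off below it.
The suffix "iwfetaf" (7 nodes) is used only by "iuxiwfetaf"; the node for "iux" still has the child "j", so pruning stops there.
Nodes removed: 7

7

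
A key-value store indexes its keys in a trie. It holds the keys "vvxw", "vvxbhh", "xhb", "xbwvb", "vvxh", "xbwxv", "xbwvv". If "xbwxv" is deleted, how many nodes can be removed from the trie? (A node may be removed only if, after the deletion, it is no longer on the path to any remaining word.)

Walk "xbwxv" from the leaf back toward the root, removing each node that no remaining word uses.
The suffix "xv" (2 nodes) is used only by "xbwxv"; the node for "xbw" still has the child "v", so pruning stops there.
Nodes removed: 2

2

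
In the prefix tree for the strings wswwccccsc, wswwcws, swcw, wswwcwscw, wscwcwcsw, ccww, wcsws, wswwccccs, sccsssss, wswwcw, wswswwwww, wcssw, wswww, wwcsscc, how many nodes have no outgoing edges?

11

Leaves are exactly the stored words that no other stored word extends.
Those words: "ccww", "sccsssss", "swcw", "wcssw", "wcsws", "wscwcwcsw", "wswswwwww", "wswwccccsc", "wswwcwscw", "wswww", "wwcsscc"
Leaf count: 11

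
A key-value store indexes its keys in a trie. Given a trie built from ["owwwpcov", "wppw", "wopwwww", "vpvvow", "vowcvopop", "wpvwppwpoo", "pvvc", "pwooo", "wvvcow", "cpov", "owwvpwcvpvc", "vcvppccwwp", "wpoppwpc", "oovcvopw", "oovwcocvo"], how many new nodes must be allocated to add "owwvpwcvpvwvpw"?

"owwvpwcvpv" is already a path in the trie; the remaining "wvpw" must be added.
So 14 − 10 = 4 new nodes.

4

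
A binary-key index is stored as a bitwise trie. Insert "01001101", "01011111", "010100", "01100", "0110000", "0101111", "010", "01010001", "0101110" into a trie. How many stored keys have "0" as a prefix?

Filter for entries beginning with "0":
Words under "0": 010, 01001101, 010100, 01010001, 0101110, 0101111, 01011111, 01100, 0110000
Count: 9

9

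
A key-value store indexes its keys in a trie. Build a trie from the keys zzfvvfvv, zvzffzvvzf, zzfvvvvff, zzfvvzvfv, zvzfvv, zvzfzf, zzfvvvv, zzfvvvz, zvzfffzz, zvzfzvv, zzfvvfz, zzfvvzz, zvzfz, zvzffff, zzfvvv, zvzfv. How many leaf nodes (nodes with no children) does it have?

Leaves are exactly the stored words that no other stored word extends.
Those words: "zvzffff", "zvzfffzz", "zvzffzvvzf", "zvzfvv", "zvzfzf", "zvzfzvv", "zzfvvfvv", "zzfvvfz", "zzfvvvvff", "zzfvvvz", "zzfvvzvfv", "zzfvvzz"
Leaf count: 12

12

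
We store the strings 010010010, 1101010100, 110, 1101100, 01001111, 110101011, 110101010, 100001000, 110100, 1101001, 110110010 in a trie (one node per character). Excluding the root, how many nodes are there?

Count nodes per top-level branch (shared prefixes stored once):
  '0'-branch (010010010, 01001111): 12 nodes
  '1'-branch (100001000, 110, 110100, 1101001, 110101010, 1101010100, 110101011, 1101100, 110110010): 26 nodes
Sum: 38

38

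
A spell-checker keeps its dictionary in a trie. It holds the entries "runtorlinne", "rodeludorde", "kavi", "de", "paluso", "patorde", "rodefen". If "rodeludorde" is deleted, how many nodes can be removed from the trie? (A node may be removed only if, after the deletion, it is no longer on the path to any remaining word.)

7

After clearing the end-marker at "rodeludorde", prune upward until reaching a node still needed by another word.
The suffix "ludorde" (7 nodes) is used only by "rodeludorde"; the node for "rode" still has the child "f", so pruning stops there.
Nodes removed: 7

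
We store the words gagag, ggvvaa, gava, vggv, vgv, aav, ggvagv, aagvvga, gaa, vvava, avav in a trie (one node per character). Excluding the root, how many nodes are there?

36

Trace insertions, counting only characters that open a new branch:
  "gagag" → 5 new (g, a, g, a, g)
  "ggvvaa" → prefix "g" already present; 5 new (g, v, v, a, a)
  "gava" → prefix "ga" already present; 2 new (v, a)
  "vggv" → 4 new (v, g, g, v)
  "vgv" → prefix "vg" already present; 1 new (v)
  "aav" → 3 new (a, a, v)
  "ggvagv" → prefix "ggv" already present; 3 new (a, g, v)
  "aagvvga" → prefix "aa" already present; 5 new (g, v, v, g, a)
  "gaa" → prefix "ga" already present; 1 new (a)
  "vvava" → prefix "v" already present; 4 new (v, a, v, a)
  "avav" → prefix "a" already present; 3 new (v, a, v)
Total nodes = 5 + 5 + 2 + 4 + 1 + 3 + 3 + 5 + 1 + 4 + 3 = 36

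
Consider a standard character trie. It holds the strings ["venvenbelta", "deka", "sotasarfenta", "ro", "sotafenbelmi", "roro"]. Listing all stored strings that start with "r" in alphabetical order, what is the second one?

DFS of the "r" subtree visits, in order: "ro", "roro"
Position 2: roro

roro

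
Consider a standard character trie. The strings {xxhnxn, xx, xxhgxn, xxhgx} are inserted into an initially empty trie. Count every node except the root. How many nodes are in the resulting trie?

9

Count nodes per top-level branch (shared prefixes stored once):
  'x'-branch (xx, xxhgx, xxhgxn, xxhnxn): 9 nodes
Sum: 9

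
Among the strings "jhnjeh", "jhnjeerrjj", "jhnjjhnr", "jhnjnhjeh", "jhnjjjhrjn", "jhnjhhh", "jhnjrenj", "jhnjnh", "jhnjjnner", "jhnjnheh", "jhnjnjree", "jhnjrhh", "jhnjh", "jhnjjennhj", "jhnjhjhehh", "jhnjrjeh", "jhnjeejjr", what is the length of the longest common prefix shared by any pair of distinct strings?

6

Look for the deepest trie node that still has at least two words in its subtree.
"jhnjeejjr" and "jhnjeerrjj" agree on "jhnjee" (6 characters) before diverging; nothing deeper is shared.
Longest shared-prefix length: 6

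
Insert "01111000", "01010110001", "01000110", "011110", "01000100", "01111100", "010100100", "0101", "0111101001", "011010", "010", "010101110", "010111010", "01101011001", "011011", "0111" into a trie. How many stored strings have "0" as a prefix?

Traverse to the node for "0", then collect every word in that subtree.
Words under "0": 010, 01000100, 01000110, 0101, 010100100, 01010110001, 010101110, 010111010, 011010, 01101011001, 011011, 0111, 011110, 01111000, 0111101001, 01111100
Count: 16

16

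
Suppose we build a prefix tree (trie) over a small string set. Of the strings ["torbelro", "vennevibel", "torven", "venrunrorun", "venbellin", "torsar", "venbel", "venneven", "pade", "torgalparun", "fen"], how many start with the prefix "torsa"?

Traverse to the node for "torsa", then collect every word in that subtree.
Matches: "torsar"
Count: 1

1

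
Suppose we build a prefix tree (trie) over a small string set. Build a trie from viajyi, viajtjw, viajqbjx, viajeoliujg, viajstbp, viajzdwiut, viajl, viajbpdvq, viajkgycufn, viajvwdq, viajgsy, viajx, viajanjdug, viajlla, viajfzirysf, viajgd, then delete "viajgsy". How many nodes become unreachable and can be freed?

2

After clearing the end-marker at "viajgsy", prune upward until reaching a node still needed by another word.
The suffix "sy" (2 nodes) is used only by "viajgsy"; the node for "viajg" still has the child "d", so pruning stops there.
Nodes removed: 2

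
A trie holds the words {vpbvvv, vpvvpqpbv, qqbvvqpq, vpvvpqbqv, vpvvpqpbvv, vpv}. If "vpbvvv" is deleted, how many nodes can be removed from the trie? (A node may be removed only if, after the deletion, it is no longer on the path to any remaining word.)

A node on "vpbvvv"'s path can go only if nothing else ends at it or branches off below it.
The suffix "bvvv" (4 nodes) is used only by "vpbvvv"; the node for "vp" still has the child "v", so pruning stops there.
Nodes removed: 4

4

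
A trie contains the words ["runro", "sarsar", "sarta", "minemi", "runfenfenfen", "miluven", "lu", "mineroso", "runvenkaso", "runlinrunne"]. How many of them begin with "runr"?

1

Walk to "runr"; the words in its subtree are exactly those with that prefix.
Matches: "runro"
Count: 1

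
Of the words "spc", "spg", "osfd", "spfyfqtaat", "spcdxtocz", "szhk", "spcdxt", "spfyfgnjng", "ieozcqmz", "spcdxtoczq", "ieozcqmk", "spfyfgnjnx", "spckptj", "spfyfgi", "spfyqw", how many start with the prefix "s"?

Traverse to the node for "s", then collect every word in that subtree.
Words under "s": spc, spcdxt, spcdxtocz, spcdxtoczq, spckptj, spfyfgi, spfyfgnjng, spfyfgnjnx, spfyfqtaat, spfyqw, spg, szhk
Count: 12

12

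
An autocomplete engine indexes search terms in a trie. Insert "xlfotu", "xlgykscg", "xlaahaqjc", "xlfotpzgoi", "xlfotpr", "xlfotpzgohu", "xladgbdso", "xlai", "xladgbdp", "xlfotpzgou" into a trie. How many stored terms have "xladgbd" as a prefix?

Filter for entries beginning with "xladgbd":
Matches: "xladgbdp", "xladgbdso"
Count: 2

2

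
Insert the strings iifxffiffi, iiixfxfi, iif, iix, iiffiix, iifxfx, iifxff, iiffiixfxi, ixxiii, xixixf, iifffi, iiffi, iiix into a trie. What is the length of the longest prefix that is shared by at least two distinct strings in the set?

7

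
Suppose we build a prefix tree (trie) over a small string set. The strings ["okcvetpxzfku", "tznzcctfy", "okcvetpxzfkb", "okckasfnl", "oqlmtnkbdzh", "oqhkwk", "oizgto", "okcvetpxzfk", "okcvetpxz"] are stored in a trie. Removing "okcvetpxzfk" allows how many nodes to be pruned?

0

A node on "okcvetpxzfk"'s path can go only if nothing else ends at it or branches off below it.
Every node on "okcvetpxzfk" is still needed (e.g. by "okcvetpxzfku"), so nothing is freed.
Nodes removed: 0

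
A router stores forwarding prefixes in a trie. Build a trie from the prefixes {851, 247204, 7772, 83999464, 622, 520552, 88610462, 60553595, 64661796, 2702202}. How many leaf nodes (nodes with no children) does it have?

10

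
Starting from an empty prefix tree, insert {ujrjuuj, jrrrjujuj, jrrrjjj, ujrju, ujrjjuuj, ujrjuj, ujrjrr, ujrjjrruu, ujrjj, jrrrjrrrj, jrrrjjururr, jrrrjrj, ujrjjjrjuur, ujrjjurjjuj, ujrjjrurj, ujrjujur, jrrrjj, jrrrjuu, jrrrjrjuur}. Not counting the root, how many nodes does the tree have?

59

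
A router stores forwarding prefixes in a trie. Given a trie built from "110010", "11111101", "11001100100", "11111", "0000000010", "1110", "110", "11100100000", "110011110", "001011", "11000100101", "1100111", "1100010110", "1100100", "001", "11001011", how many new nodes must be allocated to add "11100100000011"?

3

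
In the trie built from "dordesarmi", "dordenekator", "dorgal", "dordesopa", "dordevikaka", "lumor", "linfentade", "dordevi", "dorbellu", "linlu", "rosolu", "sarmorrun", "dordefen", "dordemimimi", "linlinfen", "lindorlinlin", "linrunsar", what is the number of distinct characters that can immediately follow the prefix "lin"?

The children of the "lin" node are the distinct next characters among strings starting with "lin".
Characters that immediately follow "lin" among the stored strings: {d, f, l, r}.
That node has 4 child edges.

4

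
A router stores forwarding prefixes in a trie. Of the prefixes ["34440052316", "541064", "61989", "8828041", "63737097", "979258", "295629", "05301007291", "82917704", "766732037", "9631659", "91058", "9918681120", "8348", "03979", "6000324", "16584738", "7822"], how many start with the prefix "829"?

Traverse to the node for "829", then collect every word in that subtree.
Matches: "82917704"
Count: 1

1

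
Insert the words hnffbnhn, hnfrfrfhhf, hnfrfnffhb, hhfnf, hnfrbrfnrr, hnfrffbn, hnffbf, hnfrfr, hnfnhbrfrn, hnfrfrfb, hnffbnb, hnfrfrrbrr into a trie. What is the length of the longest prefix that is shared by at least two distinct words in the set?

The deepest shared node is where two words last agree before diverging.
"hnfrfrfb" and "hnfrfrfhhf" agree on "hnfrfrf" (7 characters) before diverging; nothing deeper is shared.
Longest shared-prefix length: 7

7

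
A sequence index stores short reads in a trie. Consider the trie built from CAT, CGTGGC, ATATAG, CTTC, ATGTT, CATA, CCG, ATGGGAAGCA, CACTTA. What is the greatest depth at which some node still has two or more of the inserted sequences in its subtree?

Equivalently: take the maximum, over all pairs, of their longest common prefix length.
e.g. "ATGGGAAGCA" and "ATGTT" share the prefix "ATG" of length 3; no pair shares a longer one.
Longest shared-prefix length: 3

3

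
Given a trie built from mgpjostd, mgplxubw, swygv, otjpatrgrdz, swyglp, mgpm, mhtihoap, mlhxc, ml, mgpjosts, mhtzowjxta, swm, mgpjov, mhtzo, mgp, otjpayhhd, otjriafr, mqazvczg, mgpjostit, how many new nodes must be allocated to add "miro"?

"m" is already a path in the trie; the remaining "iro" must be added.
Each of the 3 remaining characters creates one node.

3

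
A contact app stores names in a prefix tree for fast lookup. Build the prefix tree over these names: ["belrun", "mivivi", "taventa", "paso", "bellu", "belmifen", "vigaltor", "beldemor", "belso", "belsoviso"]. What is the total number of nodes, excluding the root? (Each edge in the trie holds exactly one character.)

49

For each word, the new-node count is its length minus the longest prefix already in the trie:
  "belrun" → 6 new (b, e, l, r, u, n)
  "mivivi" → 6 new (m, i, v, i, v, i)
  "taventa" → 7 new (t, a, v, e, n, t, a)
  "paso" → 4 new (p, a, s, o)
  "bellu" → prefix "bel" already present; 2 new (l, u)
  "belmifen" → prefix "bel" already present; 5 new (m, i, f, e, n)
  "vigaltor" → 8 new (v, i, g, a, l, t, o, r)
  "beldemor" → prefix "bel" already present; 5 new (d, e, m, o, r)
  "belso" → prefix "bel" already present; 2 new (s, o)
  "belsoviso" → prefix "belso" already present; 4 new (v, i, s, o)
Total nodes = 6 + 6 + 7 + 4 + 2 + 5 + 8 + 5 + 2 + 4 = 49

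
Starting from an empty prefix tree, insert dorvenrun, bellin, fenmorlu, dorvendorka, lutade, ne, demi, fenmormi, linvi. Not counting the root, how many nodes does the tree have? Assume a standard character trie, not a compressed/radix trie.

45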